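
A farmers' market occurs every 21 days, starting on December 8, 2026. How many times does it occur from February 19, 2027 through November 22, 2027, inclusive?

13

Occurrences land 21·i days after December 8, 2026 for i = 0, 1, 2, …
February 19, 2027 is 73 days after the start; 73 ÷ 21 = 3 remainder 10; since the remainder is 10, round up to i = 4. First occurrence in the window: #5 on March 2, 2027 (4×21 = 84 days in).
November 22, 2027 is 349 days after the start; 349 ÷ 21 = 16 remainder 13. Last occurrence in the window: #17 on November 9, 2027.
Occurrences #5 through #17: 13 in total.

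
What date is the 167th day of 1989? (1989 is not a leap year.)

January has 31 days (167 − 31 = 136 remain).
February has 28 days (136 − 28 = 108 remain).
March has 31 days (108 − 31 = 77 remain).
April has 30 days (77 − 30 = 47 remain).
May has 31 days (47 − 31 = 16 remain).
16 into June → June 16.

June 16, 1989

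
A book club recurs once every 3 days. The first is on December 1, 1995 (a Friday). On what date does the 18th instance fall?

January 21, 1996

The 18th occurrence is 17 intervals after the first: 17 × 3 = 51 days after December 1, 1995.
December has 31 days — 30 days to the end of December leaves 21.
21 days into January → January 21, 1996.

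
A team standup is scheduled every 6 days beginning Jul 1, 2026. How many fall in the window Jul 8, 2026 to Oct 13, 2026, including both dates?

Occurrences land 6·i days after Jul 1, 2026 for i = 0, 1, 2, …
Jul 8, 2026 is 7 days after the start; 7 ÷ 6 = 1 remainder 1; since the remainder is 1, round up to i = 2. First occurrence in the window: #3 on Jul 13, 2026 (2×6 = 12 days in).
Oct 13, 2026 is 104 days after the start; 104 ÷ 6 = 17 remainder 2. Last occurrence in the window: #18 on Oct 11, 2026.
Occurrences #3 through #18: 16 in total.

16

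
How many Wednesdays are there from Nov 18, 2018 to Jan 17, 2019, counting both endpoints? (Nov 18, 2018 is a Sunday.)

9

Nov 18, 2018 is a Sunday; the first Wednesday on or after it is Nov 21, 2018 (3 days later).
From Nov 21, 2018 to Jan 17, 2019: 9 + 31 + 17 = 57 days (rest of Nov, Dec, Jan).
57 ÷ 7 = 8 full weeks with remainder 1, so 8 more Wednesdays after the first → 9.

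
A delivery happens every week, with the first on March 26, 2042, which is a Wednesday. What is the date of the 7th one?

The 7th occurrence is 6 intervals after the first: 6 × 7 = 42 days after March 26, 2042.
March has 31 days — 5 days to the end of March leaves 37.
April has 30 days (7 left).
7 days into May → May 7, 2042.

May 7, 2042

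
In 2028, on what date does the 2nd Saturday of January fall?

January 2028 begins on a Saturday, so the first Saturday is January 1.
The 2nd Saturday is 1 weeks later: 1 + 7 = 8.

2028-01-08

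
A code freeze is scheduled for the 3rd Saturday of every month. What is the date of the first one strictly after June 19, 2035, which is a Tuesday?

June 2035 starts on a Friday; its first Saturday is the 2nd, so the 3rd Saturday is the 16th — June 16, 2035.
That is not after June 19, 2035, so look at July 2035.
July 2035 starts on a Sunday; its first Saturday is the 7th, so the 3rd Saturday is the 21st — July 21, 2035.

July 21, 2035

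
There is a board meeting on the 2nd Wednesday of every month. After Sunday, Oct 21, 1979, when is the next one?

Oct 1979 starts on a Monday; its first Wednesday is the 3rd, so the 2nd Wednesday is the 10th — Oct 10, 1979.
That is not after Oct 21, 1979, so look at Nov 1979.
Nov 1979 starts on a Thursday; its first Wednesday is the 7th, so the 2nd Wednesday is the 14th — Nov 14, 1979.

Nov 14, 1979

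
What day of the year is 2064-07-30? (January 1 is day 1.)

Days in months before July: 31 + 29 + 31 + 30 + 31 + 30 = 182.
Plus 30 days into July → day 212.

212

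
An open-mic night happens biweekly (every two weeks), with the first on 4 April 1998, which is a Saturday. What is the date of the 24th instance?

The 24th occurrence is 23 intervals after the first: 23 × 14 = 322 days after 4 April 1998.
April has 30 days — 26 days to the end of April leaves 296.
May has 31 days (265 left).
June has 30 days (235 left).
July has 31 days (204 left).
August has 31 days (173 left).
September has 30 days (143 left).
October has 31 days (112 left).
November has 30 days (82 left).
December has 31 days (51 left).
January has 31 days (20 left).
20 days into February → 20 February 1999.

20 February 1999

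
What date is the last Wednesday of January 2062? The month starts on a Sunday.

January 25, 2062

January 2062 begins on a Sunday, so the first Wednesday is January 4 (3 days later).
January 2062 has 31 days. Adding weeks: 4, 11, 18, 25 — the last one ≤ 31 is the 25th.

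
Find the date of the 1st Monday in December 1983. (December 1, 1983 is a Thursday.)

1983-12-05

December 1983 begins on a Thursday, so the first Monday is December 5 (4 days later).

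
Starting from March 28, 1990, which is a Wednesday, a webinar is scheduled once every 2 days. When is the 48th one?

June 30, 1990

The 48th occurrence is 47 intervals after the first: 47 × 2 = 94 days after March 28, 1990.
March has 31 days — 3 days to the end of March leaves 91.
April has 30 days (61 left).
May has 31 days (30 left).
30 days into June → June 30, 1990.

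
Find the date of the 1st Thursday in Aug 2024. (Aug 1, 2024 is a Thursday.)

Aug 1, 2024

Aug 2024 begins on a Thursday, so the first Thursday is Aug 1.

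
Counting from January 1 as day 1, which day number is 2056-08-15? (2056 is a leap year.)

228

Days in months before August: 31 + 29 + 31 + 30 + 31 + 30 + 31 = 213.
Plus 15 days into August → day 228.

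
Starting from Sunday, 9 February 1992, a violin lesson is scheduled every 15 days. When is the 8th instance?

The 8th occurrence is 7 intervals after the first: 7 × 15 = 105 days after 9 February 1992.
February has 29 days — 20 days to the end of February leaves 85.
March has 31 days (54 left).
April has 30 days (24 left).
24 days into May → 24 May 1992.

24 May 1992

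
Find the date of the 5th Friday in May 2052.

The first Friday of May 2052 is May 3.
The 5th Friday is 4 weeks later: 3 + 28 = 31.

May 31, 2052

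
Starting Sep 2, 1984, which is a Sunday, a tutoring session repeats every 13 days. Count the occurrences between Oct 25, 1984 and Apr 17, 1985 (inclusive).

Occurrences land 13·i days after Sep 2, 1984 for i = 0, 1, 2, …
Oct 25, 1984 is 53 days after the start; 53 ÷ 13 = 4 remainder 1; since the remainder is 1, round up to i = 5. First occurrence in the window: #6 on Nov 6, 1984 (5×13 = 65 days in).
Apr 17, 1985 is 227 days after the start; 227 ÷ 13 = 17 remainder 6. Last occurrence in the window: #18 on Apr 11, 1985.
Occurrences #6 through #18: 13 in total.

13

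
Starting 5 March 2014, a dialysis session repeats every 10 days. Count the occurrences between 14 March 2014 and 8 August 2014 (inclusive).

Occurrences land 10·i days after 5 March 2014 for i = 0, 1, 2, …
14 March 2014 is 9 days after the start; 9 ÷ 10 = 0 remainder 9; since the remainder is 9, round up to i = 1. First occurrence in the window: #2 on 15 March 2014 (1×10 = 10 days in).
8 August 2014 is 156 days after the start; 156 ÷ 10 = 15 remainder 6. Last occurrence in the window: #16 on 2 August 2014.
Occurrences #2 through #16: 15 in total.

15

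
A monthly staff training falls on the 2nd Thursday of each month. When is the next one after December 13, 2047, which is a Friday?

January 9, 2048

December 2047 starts on a Sunday; its first Thursday is the 5th, so the 2nd Thursday is the 12th — December 12, 2047.
That is not after December 13, 2047, so look at January 2048.
January 2048 starts on a Wednesday; its first Thursday is the 2nd, so the 2nd Thursday is the 9th — January 9, 2048.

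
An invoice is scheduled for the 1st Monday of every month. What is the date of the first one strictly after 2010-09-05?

2010-09-06

September 2010 starts on a Wednesday, so its 1st Monday is 2010-09-06 (5 days in).
2010-09-06 is after 2010-09-05, so that is the next one.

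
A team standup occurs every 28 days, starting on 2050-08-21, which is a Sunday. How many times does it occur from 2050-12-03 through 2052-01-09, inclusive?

15

Occurrences land 28·i days after 2050-08-21 for i = 0, 1, 2, …
2050-12-03 is 104 days after the start; 104 ÷ 28 = 3 remainder 20; since the remainder is 20, round up to i = 4. First occurrence in the window: #5 on 2050-12-11 (4×28 = 112 days in).
2052-01-09 is 506 days after the start; 506 ÷ 28 = 18 remainder 2. Last occurrence in the window: #19 on 2052-01-07.
Occurrences #5 through #19: 15 in total.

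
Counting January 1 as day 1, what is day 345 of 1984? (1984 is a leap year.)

January has 31 days (345 − 31 = 314 remain).
February has 29 days (314 − 29 = 285 remain).
March has 31 days (285 − 31 = 254 remain).
April has 30 days (254 − 30 = 224 remain).
May has 31 days (224 − 31 = 193 remain).
June has 30 days (193 − 30 = 163 remain).
July has 31 days (163 − 31 = 132 remain).
August has 31 days (132 − 31 = 101 remain).
September has 30 days (101 − 30 = 71 remain).
October has 31 days (71 − 31 = 40 remain).
November has 30 days (40 − 30 = 10 remain).
10 into December → December 10.

1984-12-10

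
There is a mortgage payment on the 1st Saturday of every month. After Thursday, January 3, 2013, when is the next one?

January 5, 2013

January 2013 starts on a Tuesday, so its 1st Saturday is January 5, 2013 (4 days in).
January 5, 2013 is after January 3, 2013, so that is the next one.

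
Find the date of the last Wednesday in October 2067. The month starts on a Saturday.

October 2067 begins on a Saturday, so the first Wednesday is October 5 (4 days later).
October 2067 has 31 days. Adding weeks: 5, 12, 19, 26 — the last one ≤ 31 is the 26th.

2067-10-26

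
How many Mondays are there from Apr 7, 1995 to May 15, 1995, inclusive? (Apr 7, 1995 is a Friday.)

6

Apr 7, 1995 is a Friday; the first Monday on or after it is Apr 10, 1995 (3 days later).
From Apr 10, 1995 to May 15, 1995: 20 + 15 = 35 days (rest of Apr, May).
35 ÷ 7 = 5 full weeks with remainder 0, so 5 more Mondays after the first → 6.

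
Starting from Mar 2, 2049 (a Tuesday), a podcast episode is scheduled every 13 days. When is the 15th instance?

Aug 31, 2049

The 15th occurrence is 14 intervals after the first: 14 × 13 = 182 days after Mar 2, 2049.
Mar has 31 days — 29 days to the end of Mar leaves 153.
Apr has 30 days (123 left).
May has 31 days (92 left).
Jun has 30 days (62 left).
Jul has 31 days (31 left).
31 days into Aug → Aug 31, 2049.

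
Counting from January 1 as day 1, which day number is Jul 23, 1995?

204

Days in months before Jul: 31 + 28 + 31 + 30 + 31 + 30 = 181.
Plus 23 days into Jul → day 204.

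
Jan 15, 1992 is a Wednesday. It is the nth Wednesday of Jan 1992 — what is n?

Day 15 falls in week ⌈15/7⌉ of the month.
Days 1–7 hold the 1st Wednesday, 8–14 the 2nd, 15–21 the 3rd, 22–28 the 4th, 29–31 the 5th.
15 is in the range for the 3rd.

3rd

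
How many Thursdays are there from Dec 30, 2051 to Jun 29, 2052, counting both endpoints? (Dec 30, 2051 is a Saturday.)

Dec 30, 2051 is a Saturday; the first Thursday on or after it is Jan 4, 2052 (5 days later).
From Jan 4, 2052 to Jun 29, 2052: 27 + 29 + 31 + 30 + 31 + 29 = 177 days (rest of Jan, Feb, Mar, Apr, May, Jun).
177 ÷ 7 = 25 full weeks with remainder 2, so 25 more Thursdays after the first → 26.

26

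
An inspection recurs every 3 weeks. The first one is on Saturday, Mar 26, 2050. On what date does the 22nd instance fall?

The 22nd occurrence is 21 intervals after the first: 21 × 21 = 441 days after Mar 26, 2050.
Mar has 31 days — 5 days to the end of Mar leaves 436.
From end of Mar to end of 2050 is 275 days (161 left).
Jan has 31 days (130 left).
Feb has 28 days (102 left).
Mar has 31 days (71 left).
Apr has 30 days (41 left).
May has 31 days (10 left).
10 days into Jun → Jun 10, 2051.

Jun 10, 2051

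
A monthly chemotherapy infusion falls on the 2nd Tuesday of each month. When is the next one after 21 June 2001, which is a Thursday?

June 2001 starts on a Friday; its first Tuesday is the 5th, so the 2nd Tuesday is the 12th — 12 June 2001.
That is not after 21 June 2001, so look at July 2001.
July 2001 starts on a Sunday; its first Tuesday is the 3rd, so the 2nd Tuesday is the 10th — 10 July 2001.

10 July 2001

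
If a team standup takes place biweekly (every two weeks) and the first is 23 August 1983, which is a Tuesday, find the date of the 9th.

13 December 1983

The 9th occurrence is 8 intervals after the first: 8 × 14 = 112 days after 23 August 1983.
August has 31 days — 8 days to the end of August leaves 104.
September has 30 days (74 left).
October has 31 days (43 left).
November has 30 days (13 left).
13 days into December → 13 December 1983.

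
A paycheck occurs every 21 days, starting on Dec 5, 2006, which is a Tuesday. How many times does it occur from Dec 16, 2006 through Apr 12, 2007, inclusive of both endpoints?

6

Occurrences land 21·i days after Dec 5, 2006 for i = 0, 1, 2, …
Dec 16, 2006 is 11 days after the start; 11 ÷ 21 = 0 remainder 11; since the remainder is 11, round up to i = 1. First occurrence in the window: #2 on Dec 26, 2006 (1×21 = 21 days in).
Apr 12, 2007 is 128 days after the start; 128 ÷ 21 = 6 remainder 2. Last occurrence in the window: #7 on Apr 10, 2007.
Occurrences #2 through #7: 6 in total.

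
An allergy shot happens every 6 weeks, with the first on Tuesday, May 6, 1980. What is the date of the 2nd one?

The 2nd occurrence is 1 interval after the first: 1 × 42 = 42 days after May 6, 1980.
May has 31 days — 25 days to the end of May leaves 17.
17 days into Jun → Jun 17, 1980.

Jun 17, 1980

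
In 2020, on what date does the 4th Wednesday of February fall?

The first Wednesday of February 2020 is February 5.
The 4th Wednesday is 3 weeks later: 5 + 21 = 26.

26 February 2020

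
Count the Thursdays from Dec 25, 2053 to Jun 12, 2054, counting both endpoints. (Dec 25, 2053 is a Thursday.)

Dec 25, 2053 is a Thursday; the first Thursday on or after it is Dec 25, 2053.
From Dec 25, 2053 to Jun 12, 2054: 6 + 31 + 28 + 31 + 30 + 31 + 12 = 169 days (rest of Dec, Jan, Feb, Mar, Apr, May, Jun).
169 ÷ 7 = 24 full weeks with remainder 1, so 24 more Thursdays after the first → 25.

25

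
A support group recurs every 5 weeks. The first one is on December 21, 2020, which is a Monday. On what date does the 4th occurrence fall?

The 4th occurrence is 3 intervals after the first: 3 × 35 = 105 days after December 21, 2020.
December has 31 days — 10 days to the end of December leaves 95.
January has 31 days (64 left).
February has 28 days (36 left).
March has 31 days (5 left).
5 days into April → April 5, 2021.

April 5, 2021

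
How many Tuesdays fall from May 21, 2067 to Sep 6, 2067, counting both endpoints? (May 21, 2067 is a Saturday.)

16

May 21, 2067 is a Saturday; the first Tuesday on or after it is May 24, 2067 (3 days later).
From May 24, 2067 to Sep 6, 2067: 7 + 30 + 31 + 31 + 6 = 105 days (rest of May, Jun, Jul, Aug, Sep).
105 ÷ 7 = 15 full weeks with remainder 0, so 15 more Tuesdays after the first → 16.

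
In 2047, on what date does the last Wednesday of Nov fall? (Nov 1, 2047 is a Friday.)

Nov 2047 begins on a Friday, so the first Wednesday is Nov 6 (5 days later).
Nov 2047 has 30 days. Adding weeks: 6, 13, 20, 27 — the last one ≤ 30 is the 27th.

Nov 27, 2047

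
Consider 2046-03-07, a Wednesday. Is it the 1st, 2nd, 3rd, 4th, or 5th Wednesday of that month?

1st

Day 7 falls in week ⌈7/7⌉ of the month.
Days 1–7 hold the 1st Wednesday, 8–14 the 2nd, 15–21 the 3rd, 22–28 the 4th, 29–31 the 5th.
7 is in the range for the 1st.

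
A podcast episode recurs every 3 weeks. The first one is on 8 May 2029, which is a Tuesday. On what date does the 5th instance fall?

31 July 2029

The 5th occurrence is 4 intervals after the first: 4 × 21 = 84 days after 8 May 2029.
May has 31 days — 23 days to the end of May leaves 61.
June has 30 days (31 left).
31 days into July → 31 July 2029.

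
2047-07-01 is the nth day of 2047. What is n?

Days in months before July: 31 + 28 + 31 + 30 + 31 + 30 = 181.
Plus 1 day into July → day 182.

182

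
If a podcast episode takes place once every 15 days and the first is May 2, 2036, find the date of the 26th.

May 12, 2037

The 26th occurrence is 25 intervals after the first: 25 × 15 = 375 days after May 2, 2036.
May has 31 days — 29 days to the end of May leaves 346.
June has 30 days (316 left).
July has 31 days (285 left).
August has 31 days (254 left).
September has 30 days (224 left).
October has 31 days (193 left).
November has 30 days (163 left).
December has 31 days (132 left).
January has 31 days (101 left).
February has 28 days (73 left).
March has 31 days (42 left).
April has 30 days (12 left).
12 days into May → May 12, 2037.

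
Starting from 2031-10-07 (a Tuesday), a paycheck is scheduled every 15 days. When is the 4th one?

2031-11-21

The 4th occurrence is 3 intervals after the first: 3 × 15 = 45 days after 2031-10-07.
October has 31 days — 24 days to the end of October leaves 21.
21 days into November → 2031-11-21.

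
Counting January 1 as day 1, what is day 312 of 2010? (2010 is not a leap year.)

January has 31 days (312 − 31 = 281 remain).
February has 28 days (281 − 28 = 253 remain).
March has 31 days (253 − 31 = 222 remain).
April has 30 days (222 − 30 = 192 remain).
May has 31 days (192 − 31 = 161 remain).
June has 30 days (161 − 30 = 131 remain).
July has 31 days (131 − 31 = 100 remain).
August has 31 days (100 − 31 = 69 remain).
September has 30 days (69 − 30 = 39 remain).
October has 31 days (39 − 31 = 8 remain).
8 into November → November 8.

2010-11-08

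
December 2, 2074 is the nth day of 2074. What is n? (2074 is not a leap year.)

336

Days in months before December: 31 + 28 + 31 + 30 + 31 + 30 + 31 + 31 + 30 + 31 + 30 = 334.
Plus 2 days into December → day 336.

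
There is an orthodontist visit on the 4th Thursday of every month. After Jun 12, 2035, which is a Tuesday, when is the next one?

Jun 28, 2035

Jun 2035 starts on a Friday; its first Thursday is the 7th, so the 4th Thursday is the 28th — Jun 28, 2035.
Jun 28, 2035 is after Jun 12, 2035, so that is the next one.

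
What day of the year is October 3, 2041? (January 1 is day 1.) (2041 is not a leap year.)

Days in months before October: 31 + 28 + 31 + 30 + 31 + 30 + 31 + 31 + 30 = 273.
Plus 3 days into October → day 276.

276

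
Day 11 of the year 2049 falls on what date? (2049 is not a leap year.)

11 into January → January 11.

2049-01-11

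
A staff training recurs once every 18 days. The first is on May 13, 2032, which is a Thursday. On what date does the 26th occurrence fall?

The 26th occurrence is 25 intervals after the first: 25 × 18 = 450 days after May 13, 2032.
May has 31 days — 18 days to the end of May leaves 432.
From end of May to end of 2032 is 214 days (218 left).
January has 31 days (187 left).
February has 28 days (159 left).
March has 31 days (128 left).
April has 30 days (98 left).
May has 31 days (67 left).
June has 30 days (37 left).
July has 31 days (6 left).
6 days into August → August 6, 2033.

August 6, 2033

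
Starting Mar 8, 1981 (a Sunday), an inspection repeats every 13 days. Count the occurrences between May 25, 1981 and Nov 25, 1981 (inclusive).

15

Occurrences land 13·i days after Mar 8, 1981 for i = 0, 1, 2, …
May 25, 1981 is 78 days after the start; 78 ÷ 13 = 6 remainder 0. First occurrence in the window: #7 on May 25, 1981 (6×13 = 78 days in).
Nov 25, 1981 is 262 days after the start; 262 ÷ 13 = 20 remainder 2. Last occurrence in the window: #21 on Nov 23, 1981.
Occurrences #7 through #21: 15 in total.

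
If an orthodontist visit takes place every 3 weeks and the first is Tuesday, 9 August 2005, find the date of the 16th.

20 June 2006

The 16th occurrence is 15 intervals after the first: 15 × 21 = 315 days after 9 August 2005.
August has 31 days — 22 days to the end of August leaves 293.
September has 30 days (263 left).
October has 31 days (232 left).
November has 30 days (202 left).
December has 31 days (171 left).
January has 31 days (140 left).
February has 28 days (112 left).
March has 31 days (81 left).
April has 30 days (51 left).
May has 31 days (20 left).
20 days into June → 20 June 2006.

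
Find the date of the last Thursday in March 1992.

The first Thursday of March 1992 is March 5.
March 1992 has 31 days. Adding weeks: 5, 12, 19, 26 — the last one ≤ 31 is the 26th.

26 March 1992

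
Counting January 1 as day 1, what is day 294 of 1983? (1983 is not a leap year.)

January has 31 days (294 − 31 = 263 remain).
February has 28 days (263 − 28 = 235 remain).
March has 31 days (235 − 31 = 204 remain).
April has 30 days (204 − 30 = 174 remain).
May has 31 days (174 − 31 = 143 remain).
June has 30 days (143 − 30 = 113 remain).
July has 31 days (113 − 31 = 82 remain).
August has 31 days (82 − 31 = 51 remain).
September has 30 days (51 − 30 = 21 remain).
21 into October → October 21.

1983-10-21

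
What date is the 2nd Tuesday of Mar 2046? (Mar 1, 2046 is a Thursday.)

Mar 2046 begins on a Thursday, so the first Tuesday is Mar 6 (5 days later).
The 2nd Tuesday is 1 weeks later: 6 + 7 = 13.

Mar 13, 2046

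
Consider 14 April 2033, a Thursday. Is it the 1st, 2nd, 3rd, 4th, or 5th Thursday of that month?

Day 14 falls in week ⌈14/7⌉ of the month.
Days 1–7 hold the 1st Thursday, 8–14 the 2nd, 15–21 the 3rd, 22–28 the 4th, 29–31 the 5th.
14 is in the range for the 2nd.

2nd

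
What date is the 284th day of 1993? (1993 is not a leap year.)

11 October 1993

January has 31 days (284 − 31 = 253 remain).
February has 28 days (253 − 28 = 225 remain).
March has 31 days (225 − 31 = 194 remain).
April has 30 days (194 − 30 = 164 remain).
May has 31 days (164 − 31 = 133 remain).
June has 30 days (133 − 30 = 103 remain).
July has 31 days (103 − 31 = 72 remain).
August has 31 days (72 − 31 = 41 remain).
September has 30 days (41 − 30 = 11 remain).
11 into October → October 11.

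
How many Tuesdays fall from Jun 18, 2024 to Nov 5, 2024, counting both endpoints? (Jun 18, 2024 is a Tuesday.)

21

Jun 18, 2024 is a Tuesday; the first Tuesday on or after it is Jun 18, 2024.
From Jun 18, 2024 to Nov 5, 2024: 12 + 31 + 31 + 30 + 31 + 5 = 140 days (rest of Jun, Jul, Aug, Sep, Oct, Nov).
140 ÷ 7 = 20 full weeks with remainder 0, so 20 more Tuesdays after the first → 21.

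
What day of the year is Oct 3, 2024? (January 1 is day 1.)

277

Days in months before Oct: 31 + 29 + 31 + 30 + 31 + 30 + 31 + 31 + 30 = 274.
Plus 3 days into Oct → day 277.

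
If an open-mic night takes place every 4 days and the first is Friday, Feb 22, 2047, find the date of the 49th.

The 49th occurrence is 48 intervals after the first: 48 × 4 = 192 days after Feb 22, 2047.
Feb has 28 days — 6 days to the end of Feb leaves 186.
Mar has 31 days (155 left).
Apr has 30 days (125 left).
May has 31 days (94 left).
Jun has 30 days (64 left).
Jul has 31 days (33 left).
Aug has 31 days (2 left).
2 days into Sep → Sep 2, 2047.

Sep 2, 2047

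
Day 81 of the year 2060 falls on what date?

Jan has 31 days (81 − 31 = 50 remain).
Feb has 29 days (50 − 29 = 21 remain).
21 into Mar → Mar 21.

Mar 21, 2060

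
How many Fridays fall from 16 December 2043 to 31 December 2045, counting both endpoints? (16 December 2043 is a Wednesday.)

16 December 2043 is a Wednesday; the first Friday on or after it is 18 December 2043 (2 days later).
From 18 December 2043 to 31 December 2045: 13 + 366 + 365 = 744 days (rest of 2043, 2044, to 31 December 2045 in 2045).
744 ÷ 7 = 106 full weeks with remainder 2, so 106 more Fridays after the first → 107.

107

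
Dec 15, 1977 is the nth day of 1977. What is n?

349

Days in months before Dec: 31 + 28 + 31 + 30 + 31 + 30 + 31 + 31 + 30 + 31 + 30 = 334.
Plus 15 days into Dec → day 349.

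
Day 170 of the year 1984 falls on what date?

Jan has 31 days (170 − 31 = 139 remain).
Feb has 29 days (139 − 29 = 110 remain).
Mar has 31 days (110 − 31 = 79 remain).
Apr has 30 days (79 − 30 = 49 remain).
May has 31 days (49 − 31 = 18 remain).
18 into Jun → Jun 18.

Jun 18, 1984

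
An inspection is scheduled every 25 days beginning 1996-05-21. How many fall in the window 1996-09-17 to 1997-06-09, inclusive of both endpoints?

11

Occurrences land 25·i days after 1996-05-21 for i = 0, 1, 2, …
1996-09-17 is 119 days after the start; 119 ÷ 25 = 4 remainder 19; since the remainder is 19, round up to i = 5. First occurrence in the window: #6 on 1996-09-23 (5×25 = 125 days in).
1997-06-09 is 384 days after the start; 384 ÷ 25 = 15 remainder 9. Last occurrence in the window: #16 on 1997-05-31.
Occurrences #6 through #16: 11 in total.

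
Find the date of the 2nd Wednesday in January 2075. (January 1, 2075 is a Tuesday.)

January 2075 begins on a Tuesday, so the first Wednesday is January 2 (1 day later).
The 2nd Wednesday is 1 weeks later: 2 + 7 = 9.

9 January 2075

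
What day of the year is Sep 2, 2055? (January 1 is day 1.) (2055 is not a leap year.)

Days in months before Sep: 31 + 28 + 31 + 30 + 31 + 30 + 31 + 31 = 243.
Plus 2 days into Sep → day 245.

245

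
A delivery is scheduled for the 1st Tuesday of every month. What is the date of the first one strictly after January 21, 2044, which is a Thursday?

February 2, 2044

January 2044 starts on a Friday, so its 1st Tuesday is January 5, 2044 (4 days in).
That is not after January 21, 2044, so look at February 2044.
February 2044 starts on a Monday, so its 1st Tuesday is February 2, 2044 (1 day in).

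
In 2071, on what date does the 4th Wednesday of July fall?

22 July 2071

July 2071 begins on a Wednesday, so the first Wednesday is July 1.
The 4th Wednesday is 3 weeks later: 1 + 21 = 22.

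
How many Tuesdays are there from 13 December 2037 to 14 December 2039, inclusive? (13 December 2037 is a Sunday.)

13 December 2037 is a Sunday; the first Tuesday on or after it is 15 December 2037 (2 days later).
From 15 December 2037 to 14 December 2039: 16 + 365 + 348 = 729 days (rest of 2037, 2038, to 14 December 2039 in 2039).
729 ÷ 7 = 104 full weeks with remainder 1, so 104 more Tuesdays after the first → 105.

105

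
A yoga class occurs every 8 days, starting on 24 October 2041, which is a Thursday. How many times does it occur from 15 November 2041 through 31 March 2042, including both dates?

17

Occurrences land 8·i days after 24 October 2041 for i = 0, 1, 2, …
15 November 2041 is 22 days after the start; 22 ÷ 8 = 2 remainder 6; since the remainder is 6, round up to i = 3. First occurrence in the window: #4 on 17 November 2041 (3×8 = 24 days in).
31 March 2042 is 158 days after the start; 158 ÷ 8 = 19 remainder 6. Last occurrence in the window: #20 on 25 March 2042.
Occurrences #4 through #20: 17 in total.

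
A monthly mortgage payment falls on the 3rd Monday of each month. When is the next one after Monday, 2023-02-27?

2023-03-20

February 2023 starts on a Wednesday; its first Monday is the 6th, so the 3rd Monday is the 20th — 2023-02-20.
That is not after 2023-02-27, so look at March 2023.
March 2023 starts on a Wednesday; its first Monday is the 6th, so the 3rd Monday is the 20th — 2023-03-20.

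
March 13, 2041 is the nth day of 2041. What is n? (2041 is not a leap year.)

Days in months before March: 31 + 28 = 59.
Plus 13 days into March → day 72.

72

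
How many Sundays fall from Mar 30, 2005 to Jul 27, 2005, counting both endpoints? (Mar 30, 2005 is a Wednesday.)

17

Mar 30, 2005 is a Wednesday; the first Sunday on or after it is Apr 3, 2005 (4 days later).
From Apr 3, 2005 to Jul 27, 2005: 27 + 31 + 30 + 27 = 115 days (rest of Apr, May, Jun, Jul).
115 ÷ 7 = 16 full weeks with remainder 3, so 16 more Sundays after the first → 17.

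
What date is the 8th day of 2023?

8 into January → January 8.

8 January 2023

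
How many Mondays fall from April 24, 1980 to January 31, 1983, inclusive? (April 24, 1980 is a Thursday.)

April 24, 1980 is a Thursday; the first Monday on or after it is April 28, 1980 (4 days later).
From April 28, 1980 to January 31, 1983: 247 + 365 + 365 + 31 = 1008 days (rest of 1980, 1981, 1982, to January 31, 1983 in 1983).
1008 ÷ 7 = 144 full weeks with remainder 0, so 144 more Mondays after the first → 145.

145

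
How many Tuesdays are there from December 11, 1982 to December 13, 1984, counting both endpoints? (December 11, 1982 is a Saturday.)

105

December 11, 1982 is a Saturday; the first Tuesday on or after it is December 14, 1982 (3 days later).
From December 14, 1982 to December 13, 1984: 17 + 365 + 348 = 730 days (rest of 1982, 1983, to December 13, 1984 in 1984).
730 ÷ 7 = 104 full weeks with remainder 2, so 104 more Tuesdays after the first → 105.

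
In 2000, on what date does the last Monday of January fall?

January 2000 begins on a Saturday, so the first Monday is January 3 (2 days later).
January 2000 has 31 days. Adding weeks: 3, 10, 17, 24, 31 — the last one ≤ 31 is the 31st.

January 31, 2000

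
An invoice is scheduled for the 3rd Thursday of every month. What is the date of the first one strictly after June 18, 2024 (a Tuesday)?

June 20, 2024

June 2024 starts on a Saturday; its first Thursday is the 6th, so the 3rd Thursday is the 20th — June 20, 2024.
June 20, 2024 is after June 18, 2024, so that is the next one.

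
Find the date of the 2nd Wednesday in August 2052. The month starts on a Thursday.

14 August 2052

August 2052 begins on a Thursday, so the first Wednesday is August 7 (6 days later).
The 2nd Wednesday is 1 weeks later: 7 + 7 = 14.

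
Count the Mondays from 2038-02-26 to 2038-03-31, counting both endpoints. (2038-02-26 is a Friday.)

5

2038-02-26 is a Friday; the first Monday on or after it is 2038-03-01 (3 days later).
From 2038-03-01 to 2038-03-31 is 31 − 1 = 30 days.
30 ÷ 7 = 4 full weeks with remainder 2, so 4 more Mondays after the first → 5.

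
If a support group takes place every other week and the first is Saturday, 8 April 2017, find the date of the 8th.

The 8th occurrence is 7 intervals after the first: 7 × 14 = 98 days after 8 April 2017.
April has 30 days — 22 days to the end of April leaves 76.
May has 31 days (45 left).
June has 30 days (15 left).
15 days into July → 15 July 2017.

15 July 2017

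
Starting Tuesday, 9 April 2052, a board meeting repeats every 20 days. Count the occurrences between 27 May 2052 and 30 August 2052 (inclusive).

Occurrences land 20·i days after 9 April 2052 for i = 0, 1, 2, …
27 May 2052 is 48 days after the start; 48 ÷ 20 = 2 remainder 8; since the remainder is 8, round up to i = 3. First occurrence in the window: #4 on 8 June 2052 (3×20 = 60 days in).
30 August 2052 is 143 days after the start; 143 ÷ 20 = 7 remainder 3. Last occurrence in the window: #8 on 27 August 2052.
Occurrences #4 through #8: 5 in total.

5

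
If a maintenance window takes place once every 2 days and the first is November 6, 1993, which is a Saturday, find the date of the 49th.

February 10, 1994

The 49th occurrence is 48 intervals after the first: 48 × 2 = 96 days after November 6, 1993.
November has 30 days — 24 days to the end of November leaves 72.
December has 31 days (41 left).
January has 31 days (10 left).
10 days into February → February 10, 1994.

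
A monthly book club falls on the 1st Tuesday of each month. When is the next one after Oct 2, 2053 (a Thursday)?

Oct 7, 2053

Oct 2053 starts on a Wednesday, so its 1st Tuesday is Oct 7, 2053 (6 days in).
Oct 7, 2053 is after Oct 2, 2053, so that is the next one.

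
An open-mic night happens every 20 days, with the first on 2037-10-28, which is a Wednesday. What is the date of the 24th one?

2039-01-31

The 24th occurrence is 23 intervals after the first: 23 × 20 = 460 days after 2037-10-28.
October has 31 days — 3 days to the end of October leaves 457.
From end of October to end of 2037 is 61 days (396 left).
2038 has 365 days (31 left).
31 days into January → 2039-01-31.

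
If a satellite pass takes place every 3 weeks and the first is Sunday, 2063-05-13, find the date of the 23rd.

The 23rd occurrence is 22 intervals after the first: 22 × 21 = 462 days after 2063-05-13.
May has 31 days — 18 days to the end of May leaves 444.
From end of May to end of 2063 is 214 days (230 left).
January has 31 days (199 left).
February has 29 days (170 left).
March has 31 days (139 left).
April has 30 days (109 left).
May has 31 days (78 left).
June has 30 days (48 left).
July has 31 days (17 left).
17 days into August → 2064-08-17.

2064-08-17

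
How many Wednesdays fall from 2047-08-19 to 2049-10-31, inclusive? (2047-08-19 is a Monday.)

2047-08-19 is a Monday; the first Wednesday on or after it is 2047-08-21 (2 days later).
From 2047-08-21 to 2049-10-31: 132 + 366 + 304 = 802 days (rest of 2047, 2048, to 2049-10-31 in 2049).
802 ÷ 7 = 114 full weeks with remainder 4, so 114 more Wednesdays after the first → 115.

115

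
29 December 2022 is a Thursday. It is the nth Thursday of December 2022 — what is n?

5th

Day 29 falls in week ⌈29/7⌉ of the month.
Days 1–7 hold the 1st Thursday, 8–14 the 2nd, 15–21 the 3rd, 22–28 the 4th, 29–31 the 5th.
29 is in the range for the 5th.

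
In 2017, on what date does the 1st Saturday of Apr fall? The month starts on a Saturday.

Apr 2017 begins on a Saturday, so the first Saturday is Apr 1.

Apr 1, 2017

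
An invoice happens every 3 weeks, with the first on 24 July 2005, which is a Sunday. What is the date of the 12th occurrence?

The 12th occurrence is 11 intervals after the first: 11 × 21 = 231 days after 24 July 2005.
July has 31 days — 7 days to the end of July leaves 224.
August has 31 days (193 left).
September has 30 days (163 left).
October has 31 days (132 left).
November has 30 days (102 left).
December has 31 days (71 left).
January has 31 days (40 left).
February has 28 days (12 left).
12 days into March → 12 March 2006.

12 March 2006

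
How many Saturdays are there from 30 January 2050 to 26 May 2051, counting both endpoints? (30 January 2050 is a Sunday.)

30 January 2050 is a Sunday; the first Saturday on or after it is 5 February 2050 (6 days later).
From 5 February 2050 to 26 May 2051: 329 + 146 = 475 days (rest of 2050, to 26 May 2051 in 2051).
475 ÷ 7 = 67 full weeks with remainder 6, so 67 more Saturdays after the first → 68.

68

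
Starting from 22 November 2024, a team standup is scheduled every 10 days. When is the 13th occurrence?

The 13th occurrence is 12 intervals after the first: 12 × 10 = 120 days after 22 November 2024.
November has 30 days — 8 days to the end of November leaves 112.
December has 31 days (81 left).
January has 31 days (50 left).
February has 28 days (22 left).
22 days into March → 22 March 2025.

22 March 2025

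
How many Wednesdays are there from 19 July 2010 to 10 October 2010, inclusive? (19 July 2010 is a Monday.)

12

19 July 2010 is a Monday; the first Wednesday on or after it is 21 July 2010 (2 days later).
From 21 July 2010 to 10 October 2010: 10 + 31 + 30 + 10 = 81 days (rest of July, August, September, October).
81 ÷ 7 = 11 full weeks with remainder 4, so 11 more Wednesdays after the first → 12.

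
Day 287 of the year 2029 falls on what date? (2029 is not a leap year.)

January has 31 days (287 − 31 = 256 remain).
February has 28 days (256 − 28 = 228 remain).
March has 31 days (228 − 31 = 197 remain).
April has 30 days (197 − 30 = 167 remain).
May has 31 days (167 − 31 = 136 remain).
June has 30 days (136 − 30 = 106 remain).
July has 31 days (106 − 31 = 75 remain).
August has 31 days (75 − 31 = 44 remain).
September has 30 days (44 − 30 = 14 remain).
14 into October → October 14.

October 14, 2029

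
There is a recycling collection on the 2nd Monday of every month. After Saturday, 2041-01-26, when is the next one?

2041-02-11

January 2041 starts on a Tuesday; its first Monday is the 7th, so the 2nd Monday is the 14th — 2041-01-14.
That is not after 2041-01-26, so look at February 2041.
February 2041 starts on a Friday; its first Monday is the 4th, so the 2nd Monday is the 11th — 2041-02-11.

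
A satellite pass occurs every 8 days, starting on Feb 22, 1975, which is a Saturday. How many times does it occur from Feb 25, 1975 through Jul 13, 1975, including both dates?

17

Occurrences land 8·i days after Feb 22, 1975 for i = 0, 1, 2, …
Feb 25, 1975 is 3 days after the start; 3 ÷ 8 = 0 remainder 3; since the remainder is 3, round up to i = 1. First occurrence in the window: #2 on Mar 2, 1975 (1×8 = 8 days in).
Jul 13, 1975 is 141 days after the start; 141 ÷ 8 = 17 remainder 5. Last occurrence in the window: #18 on Jul 8, 1975.
Occurrences #2 through #18: 17 in total.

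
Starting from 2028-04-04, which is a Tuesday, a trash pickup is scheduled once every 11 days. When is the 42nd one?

2029-06-29

The 42nd occurrence is 41 intervals after the first: 41 × 11 = 451 days after 2028-04-04.
April has 30 days — 26 days to the end of April leaves 425.
From end of April to end of 2028 is 245 days (180 left).
January has 31 days (149 left).
February has 28 days (121 left).
March has 31 days (90 left).
April has 30 days (60 left).
May has 31 days (29 left).
29 days into June → 2029-06-29.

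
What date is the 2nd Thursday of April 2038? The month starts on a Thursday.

April 8, 2038

April 2038 begins on a Thursday, so the first Thursday is April 1.
The 2nd Thursday is 1 weeks later: 1 + 7 = 8.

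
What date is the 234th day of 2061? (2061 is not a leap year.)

January has 31 days (234 − 31 = 203 remain).
February has 28 days (203 − 28 = 175 remain).
March has 31 days (175 − 31 = 144 remain).
April has 30 days (144 − 30 = 114 remain).
May has 31 days (114 − 31 = 83 remain).
June has 30 days (83 − 30 = 53 remain).
July has 31 days (53 − 31 = 22 remain).
22 into August → August 22.

2061-08-22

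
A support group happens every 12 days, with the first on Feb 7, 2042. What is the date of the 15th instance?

Jul 25, 2042

The 15th occurrence is 14 intervals after the first: 14 × 12 = 168 days after Feb 7, 2042.
Feb has 28 days — 21 days to the end of Feb leaves 147.
Mar has 31 days (116 left).
Apr has 30 days (86 left).
May has 31 days (55 left).
Jun has 30 days (25 left).
25 days into Jul → Jul 25, 2042.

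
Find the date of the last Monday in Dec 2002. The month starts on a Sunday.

Dec 2002 begins on a Sunday, so the first Monday is Dec 2 (1 day later).
Dec 2002 has 31 days. Adding weeks: 2, 9, 16, 23, 30 — the last one ≤ 31 is the 30th.

Dec 30, 2002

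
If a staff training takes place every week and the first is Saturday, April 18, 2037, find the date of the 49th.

The 49th occurrence is 48 intervals after the first: 48 × 7 = 336 days after April 18, 2037.
April has 30 days — 12 days to the end of April leaves 324.
May has 31 days (293 left).
June has 30 days (263 left).
July has 31 days (232 left).
August has 31 days (201 left).
September has 30 days (171 left).
October has 31 days (140 left).
November has 30 days (110 left).
December has 31 days (79 left).
January has 31 days (48 left).
February has 28 days (20 left).
20 days into March → March 20, 2038.

March 20, 2038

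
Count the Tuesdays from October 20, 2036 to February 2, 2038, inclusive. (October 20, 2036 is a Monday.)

68

October 20, 2036 is a Monday; the first Tuesday on or after it is October 21, 2036 (1 day later).
From October 21, 2036 to February 2, 2038: 71 + 365 + 33 = 469 days (rest of 2036, 2037, to February 2, 2038 in 2038).
469 ÷ 7 = 67 full weeks with remainder 0, so 67 more Tuesdays after the first → 68.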